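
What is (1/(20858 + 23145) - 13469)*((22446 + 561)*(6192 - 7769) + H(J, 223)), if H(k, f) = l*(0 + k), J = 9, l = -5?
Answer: 21503535147310104/44003 ≈ 4.8868e+11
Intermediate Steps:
H(k, f) = -5*k (H(k, f) = -5*(0 + k) = -5*k)
(1/(20858 + 23145) - 13469)*((22446 + 561)*(6192 - 7769) + H(J, 223)) = (1/(20858 + 23145) - 13469)*((22446 + 561)*(6192 - 7769) - 5*9) = (1/44003 - 13469)*(23007*(-1577) - 45) = (1/44003 - 13469)*(-36282039 - 45) = -592676406/44003*(-36282084) = 21503535147310104/44003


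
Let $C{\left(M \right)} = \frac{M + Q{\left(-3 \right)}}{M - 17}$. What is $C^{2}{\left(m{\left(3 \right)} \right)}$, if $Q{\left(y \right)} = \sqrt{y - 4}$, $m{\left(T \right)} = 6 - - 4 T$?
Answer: $\left(18 + i \sqrt{7}\right)^{2} \approx 317.0 + 95.247 i$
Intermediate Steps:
$m{\left(T \right)} = 6 + 4 T$
$Q{\left(y \right)} = \sqrt{-4 + y}$
$C{\left(M \right)} = \frac{M + i \sqrt{7}}{-17 + M}$ ($C{\left(M \right)} = \frac{M + \sqrt{-4 - 3}}{M - 17} = \frac{M + \sqrt{-7}}{-17 + M} = \frac{M + i \sqrt{7}}{-17 + M}$)
$C^{2}{\left(m{\left(3 \right)} \right)} = \left(\frac{\left(6 + 4 \cdot 3\right) + i \sqrt{7}}{-17 + \left(6 + 4 \cdot 3\right)}\right)^{2} = \left(\frac{\left(6 + 12\right) + i \sqrt{7}}{-17 + \left(6 + 12\right)}\right)^{2} = \left(\frac{18 + i \sqrt{7}}{-17 + 18}\right)^{2} = \left(\frac{18 + i \sqrt{7}}{1}\right)^{2} = \left(1 \left(18 + i \sqrt{7}\right)\right)^{2} = \left(18 + i \sqrt{7}\right)^{2}$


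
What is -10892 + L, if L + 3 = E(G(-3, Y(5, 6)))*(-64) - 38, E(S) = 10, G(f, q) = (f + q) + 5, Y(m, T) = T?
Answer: -11573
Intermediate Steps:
G(f, q) = 5 + f + q
L = -681 (L = -3 + (10*(-64) - 38) = -3 + (-640 - 38) = -3 - 678 = -681)
-10892 + L = -10892 - 681 = -11573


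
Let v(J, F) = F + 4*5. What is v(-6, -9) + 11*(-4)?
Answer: -33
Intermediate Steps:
v(J, F) = 20 + F (v(J, F) = F + 20 = 20 + F)
v(-6, -9) + 11*(-4) = (20 - 9) + 11*(-4) = 11 - 44 = -33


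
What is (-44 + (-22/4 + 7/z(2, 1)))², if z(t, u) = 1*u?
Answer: 7225/4 ≈ 1806.3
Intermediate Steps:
z(t, u) = u
(-44 + (-22/4 + 7/z(2, 1)))² = (-44 + (-22/4 + 7/1))² = (-44 + (-22*¼ + 7*1))² = (-44 + (-11/2 + 7))² = (-44 + 3/2)² = (-85/2)² = 7225/4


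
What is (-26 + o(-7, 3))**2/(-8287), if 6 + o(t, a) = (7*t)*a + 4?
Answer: -30625/8287 ≈ -3.6955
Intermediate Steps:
o(t, a) = -2 + 7*a*t (o(t, a) = -6 + ((7*t)*a + 4) = -6 + (7*a*t + 4) = -6 + (4 + 7*a*t) = -2 + 7*a*t)
(-26 + o(-7, 3))**2/(-8287) = (-26 + (-2 + 7*3*(-7)))**2/(-8287) = (-26 + (-2 - 147))**2*(-1/8287) = (-26 - 149)**2*(-1/8287) = (-175)**2*(-1/8287) = 30625*(-1/8287) = -30625/8287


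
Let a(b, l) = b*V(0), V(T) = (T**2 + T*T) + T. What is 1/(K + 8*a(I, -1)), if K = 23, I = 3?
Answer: 1/23 ≈ 0.043478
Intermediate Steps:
V(T) = T + 2*T**2 (V(T) = (T**2 + T**2) + T = 2*T**2 + T = T + 2*T**2)
a(b, l) = 0 (a(b, l) = b*(0*(1 + 2*0)) = b*(0*(1 + 0)) = b*(0*1) = b*0 = 0)
1/(K + 8*a(I, -1)) = 1/(23 + 8*0) = 1/(23 + 0) = 1/23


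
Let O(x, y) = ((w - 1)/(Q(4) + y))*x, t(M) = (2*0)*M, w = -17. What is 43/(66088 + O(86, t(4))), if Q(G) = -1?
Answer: 43/67636 ≈ 0.00063576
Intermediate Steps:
t(M) = 0 (t(M) = 0*M = 0)
O(x, y) = -18*x/(-1 + y) (O(x, y) = ((-17 - 1)/(-1 + y))*x = (-18/(-1 + y))*x = -18*x/(-1 + y))
43/(66088 + O(86, t(4))) = 43/(66088 - 18*86/(-1 + 0)) = 43/(66088 - 18*86/(-1)) = 43/(66088 - 18*86*(-1)) = 43/(66088 + 1548) = 43/67636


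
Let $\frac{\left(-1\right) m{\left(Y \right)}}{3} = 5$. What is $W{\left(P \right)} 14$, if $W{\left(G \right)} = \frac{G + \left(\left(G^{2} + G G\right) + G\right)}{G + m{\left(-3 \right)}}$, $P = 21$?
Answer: $2156$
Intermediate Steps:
$m{\left(Y \right)} = -15$ ($m{\left(Y \right)} = \left(-3\right) 5 = -15$)
$W{\left(G \right)} = \frac{2 G + 2 G^{2}}{-15 + G}$ ($W{\left(G \right)} = \frac{G + \left(\left(G^{2} + G G\right) + G\right)}{G - 15} = \frac{G + \left(\left(G^{2} + G^{2}\right) + G\right)}{-15 + G} = \frac{G + \left(2 G^{2} + G\right)}{-15 + G} = \frac{G + \left(G + 2 G^{2}\right)}{-15 + G} = \frac{2 G + 2 G^{2}}{-15 + G}$)
$W{\left(P \right)} 14 = 2 \cdot 21 \frac{1}{-15 + 21} \left(1 + 21\right) 14 = 2 \cdot 21 \cdot \frac{1}{6} \cdot 22 \cdot 14 = 154 \cdot 14 = 2156$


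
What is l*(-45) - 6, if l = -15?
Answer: 669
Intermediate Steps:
l*(-45) - 6 = -15*(-45) - 6 = 675 - 6 = 669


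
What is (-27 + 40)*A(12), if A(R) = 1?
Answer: 13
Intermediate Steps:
(-27 + 40)*A(12) = (-27 + 40)*1 = 13*1 = 13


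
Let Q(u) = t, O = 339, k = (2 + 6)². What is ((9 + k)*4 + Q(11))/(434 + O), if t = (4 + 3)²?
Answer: 341/773 ≈ 0.44114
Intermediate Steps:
k = 64 (k = 8² = 64)
t = 49 (t = 7² = 49)
Q(u) = 49
((9 + k)*4 + Q(11))/(434 + O) = ((9 + 64)*4 + 49)/(434 + 339) = (73*4 + 49)/773 = (292 + 49)*(1/773) = 341*(1/773) = 341/773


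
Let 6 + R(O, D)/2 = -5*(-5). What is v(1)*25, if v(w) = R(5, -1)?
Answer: 950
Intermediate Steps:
R(O, D) = 38 (R(O, D) = -12 + 2*(-5*(-5)) = -12 + 2*25 = -12 + 50 = 38)
v(w) = 38
v(1)*25 = 38*25 = 950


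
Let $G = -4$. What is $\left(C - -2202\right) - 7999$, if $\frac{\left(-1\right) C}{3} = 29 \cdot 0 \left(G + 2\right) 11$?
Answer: $-5797$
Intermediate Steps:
$C = 0$ ($C = - 3 \cdot 29 \cdot 0 \left(-4 + 2\right) 11 = - 3 \cdot 29 \cdot 0 \left(-2\right) 11 = - 3 \cdot 29 \cdot 0 \cdot 11 = - 3 \cdot 0 \cdot 11 = \left(-3\right) 0 = 0$)
$\left(C - -2202\right) - 7999 = \left(0 - -2202\right) - 7999 = \left(0 + \left(2250 - 48\right)\right) - 7999 = \left(0 + 2202\right) - 7999 = 2202 - 7999 = -5797$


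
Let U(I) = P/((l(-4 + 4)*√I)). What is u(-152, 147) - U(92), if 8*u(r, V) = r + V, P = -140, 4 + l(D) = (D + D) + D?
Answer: -5/8 - 35*√23/46 ≈ -4.2740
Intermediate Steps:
l(D) = -4 + 3*D (l(D) = -4 + ((D + D) + D) = -4 + (2*D + D) = -4 + 3*D)
u(r, V) = V/8 + r/8 (u(r, V) = (r + V)/8 = (V + r)/8 = V/8 + r/8)
U(I) = 35/√I (U(I) = -140*1/(√I*(-4 + 3*(-4 + 4))) = -140*1/(√I*(-4 + 3*0)) = -140*1/(√I*(-4 + 0)) = -140*(-1/(4*√I)) = -(-35)/√I = 35/√I)
u(-152, 147) - U(92) = ((⅛)*147 + (⅛)*(-152)) - 35/√92 = (147/8 - 19) - 35*√23/46 = -5/8 - 35*√23/46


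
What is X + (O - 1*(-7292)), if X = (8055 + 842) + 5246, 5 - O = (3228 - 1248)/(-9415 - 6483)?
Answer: 170427550/7949 ≈ 21440.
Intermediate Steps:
O = 40735/7949 (O = 5 - (3228 - 1248)/(-9415 - 6483) = 5 - 1980/(-15898) = 5 - 1980*(-1)/15898 = 5 - 1*(-990/7949) = 5 + 990/7949 = 40735/7949 ≈ 5.1245)
X = 14143 (X = 8897 + 5246 = 14143)
X + (O - 1*(-7292)) = 14143 + (40735/7949 - 1*(-7292)) = 14143 + (40735/7949 + 7292) = 14143 + 58004843/7949 = 170427550/7949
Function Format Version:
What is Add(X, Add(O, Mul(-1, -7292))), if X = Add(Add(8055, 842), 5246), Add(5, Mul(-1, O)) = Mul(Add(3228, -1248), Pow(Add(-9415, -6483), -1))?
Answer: Rational(170427550, 7949) ≈ 21440.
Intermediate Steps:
O = Rational(40735, 7949) (O = Add(5, Mul(-1, Mul(Add(3228, -1248), Pow(Add(-9415, -6483), -1)))) = Add(5, Mul(-1, Mul(1980, Pow(-15898, -1)))) = Add(5, Mul(-1, Mul(1980, Rational(-1, 15898)))) = Add(5, Mul(-1, Rational(-990, 7949))) = Add(5, Rational(990, 7949)) = Rational(40735, 7949) ≈ 5.1245)
X = 14143 (X = Add(8897, 5246) = 14143)
Add(X, Add(O, Mul(-1, -7292))) = Add(14143, Add(Rational(40735, 7949), Mul(-1, -7292))) = Add(14143, Add(Rational(40735, 7949), 7292)) = Add(14143, Rational(58004843, 7949)) = Rational(170427550, 7949)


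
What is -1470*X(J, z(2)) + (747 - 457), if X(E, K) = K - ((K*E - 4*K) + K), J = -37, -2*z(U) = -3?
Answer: -90115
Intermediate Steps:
z(U) = 3/2 (z(U) = -1/2*(-3) = 3/2)
X(E, K) = 4*K - E*K (X(E, K) = K - ((E*K - 4*K) + K) = K - ((-4*K + E*K) + K) = K - (-3*K + E*K) = K + (3*K - E*K) = 4*K - E*K)
-1470*X(J, z(2)) + (747 - 457) = -2205*(4 - 1*(-37)) + (747 - 457) = -2205*(4 + 37) + 290 = -2205*41 + 290 = -1470*123/2 + 290 = -90405 + 290 = -90115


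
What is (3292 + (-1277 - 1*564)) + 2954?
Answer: 4405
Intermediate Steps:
(3292 + (-1277 - 1*564)) + 2954 = (3292 + (-1277 - 564)) + 2954 = (3292 - 1841) + 2954 = 1451 + 2954 = 4405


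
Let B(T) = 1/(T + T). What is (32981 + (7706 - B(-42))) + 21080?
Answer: 5188429/84 ≈ 61767.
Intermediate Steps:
B(T) = 1/(2*T)
(32981 + (7706 - B(-42))) + 21080 = (32981 + (7706 - 1/(2*(-42)))) + 21080 = (32981 + (7706 - (-1)/(2*42))) + 21080 = (32981 + (7706 - 1*(-1/84))) + 21080 = (32981 + (7706 + 1/84)) + 21080 = (32981 + 647305/84) + 21080 = 3417709/84 + 21080 = 5188429/84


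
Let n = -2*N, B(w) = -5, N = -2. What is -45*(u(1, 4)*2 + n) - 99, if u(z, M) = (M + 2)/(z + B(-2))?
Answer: -144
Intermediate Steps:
n = 4 (n = -2*(-2) = 4)
u(z, M) = (2 + M)/(-5 + z) (u(z, M) = (M + 2)/(z - 5) = (2 + M)/(-5 + z))
-45*(u(1, 4)*2 + n) - 99 = -45*(((2 + 4)/(-5 + 1))*2 + 4) - 99 = -45*((6/(-4))*2 + 4) - 99 = -45*(-¼*6*2 + 4) - 99 = -45*(-3/2*2 + 4) - 99 = -45*(-3 + 4) - 99 = -45*1 - 99 = -45 - 99 = -144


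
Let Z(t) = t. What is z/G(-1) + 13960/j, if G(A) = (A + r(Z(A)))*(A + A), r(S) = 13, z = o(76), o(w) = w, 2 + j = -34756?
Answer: -124027/34758 ≈ -3.5683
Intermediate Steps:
j = -34758 (j = -2 - 34756 = -34758)
z = 76
G(A) = 2*A*(13 + A) (G(A) = (A + 13)*(A + A) = (13 + A)*(2*A) = 2*A*(13 + A))
z/G(-1) + 13960/j = 76/((2*(-1)*(13 - 1))) + 13960/(-34758) = 76/((2*(-1)*12)) + 13960*(-1/34758) = 76/(-24) - 6980/17379 = 76*(-1/24) - 6980/17379 = -19/6 - 6980/17379 = -124027/34758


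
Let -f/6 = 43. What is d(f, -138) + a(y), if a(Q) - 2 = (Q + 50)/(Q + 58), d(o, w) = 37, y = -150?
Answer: 922/23 ≈ 40.087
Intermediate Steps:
f = -258 (f = -6*43 = -258)
a(Q) = 2 + (50 + Q)/(58 + Q) (a(Q) = 2 + (Q + 50)/(Q + 58) = 2 + (50 + Q)/(58 + Q))
d(f, -138) + a(y) = 37 + (166 + 3*(-150))/(58 - 150) = 37 + (166 - 450)/(-92) = 37 - 1/92*(-284) = 37 + 71/23 = 922/23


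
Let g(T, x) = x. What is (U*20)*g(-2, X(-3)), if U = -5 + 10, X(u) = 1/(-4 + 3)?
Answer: -100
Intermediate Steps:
X(u) = -1 (X(u) = 1/(-1) = -1)
U = 5
(U*20)*g(-2, X(-3)) = (5*20)*(-1) = 100*(-1) = -100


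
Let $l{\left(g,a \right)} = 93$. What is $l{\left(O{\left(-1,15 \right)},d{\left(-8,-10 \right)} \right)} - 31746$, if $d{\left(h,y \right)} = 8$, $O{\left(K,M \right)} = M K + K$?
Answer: $-31653$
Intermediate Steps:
$O{\left(K,M \right)} = K + K M$ ($O{\left(K,M \right)} = K M + K = K + K M$)
$l{\left(O{\left(-1,15 \right)},d{\left(-8,-10 \right)} \right)} - 31746 = 93 - 31746 = -31653$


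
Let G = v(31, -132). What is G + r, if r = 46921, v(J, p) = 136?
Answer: 47057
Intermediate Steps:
G = 136
G + r = 136 + 46921 = 47057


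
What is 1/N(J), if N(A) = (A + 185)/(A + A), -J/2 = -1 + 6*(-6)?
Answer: 4/7 ≈ 0.57143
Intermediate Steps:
J = 74 (J = -2*(-1 + 6*(-6)) = -2*(-1 - 36) = -2*(-37) = 74)
N(A) = (185 + A)/(2*A) (N(A) = (185 + A)/((2*A)) = (185 + A)*(1/(2*A)) = (185 + A)/(2*A))
1/N(J) = 1/((1/2)*(185 + 74)/74) = 1/((1/2)*(1/74)*259) = 1/(7/4) = 4/7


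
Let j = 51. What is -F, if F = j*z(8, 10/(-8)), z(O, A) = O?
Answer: -408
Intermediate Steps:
F = 408 (F = 51*8 = 408)
-F = -1*408 = -408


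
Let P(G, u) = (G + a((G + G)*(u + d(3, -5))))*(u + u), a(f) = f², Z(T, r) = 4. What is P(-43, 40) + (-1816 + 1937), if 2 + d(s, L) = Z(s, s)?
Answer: 1043720201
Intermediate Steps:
d(s, L) = 2 (d(s, L) = -2 + 4 = 2)
P(G, u) = 2*u*(G + 4*G²*(2 + u)²) (P(G, u) = (G + ((G + G)*(u + 2))²)*(u + u) = (G + ((2*G)*(2 + u))²)*(2*u) = (G + (2*G*(2 + u))²)*(2*u) = (G + 4*G²*(2 + u)²)*(2*u) = 2*u*(G + 4*G²*(2 + u)²))
P(-43, 40) + (-1816 + 1937) = 2*(-43)*40*(1 + 4*(-43)*(2 + 40)²) + (-1816 + 1937) = 2*(-43)*40*(1 + 4*(-43)*42²) + 121 = 2*(-43)*40*(1 + 4*(-43)*1764) + 121 = 2*(-43)*40*(1 - 303408) + 121 = 2*(-43)*40*(-303407) + 121 = 1043720080 + 121 = 1043720201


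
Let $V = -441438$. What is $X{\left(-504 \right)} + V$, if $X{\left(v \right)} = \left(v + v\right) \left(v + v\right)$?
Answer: $574626$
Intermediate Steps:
$X{\left(v \right)} = 4 v^{2}$ ($X{\left(v \right)} = 2 v 2 v = 4 v^{2}$)
$X{\left(-504 \right)} + V = 4 \left(-504\right)^{2} - 441438 = 4 \cdot 254016 - 441438 = 1016064 - 441438 = 574626$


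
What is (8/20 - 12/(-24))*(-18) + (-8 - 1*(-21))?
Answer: -16/5 ≈ -3.2000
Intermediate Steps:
(8/20 - 12/(-24))*(-18) + (-8 - 1*(-21)) = (8*(1/20) - 12*(-1/24))*(-18) + (-8 + 21) = (⅖ + ½)*(-18) + 13 = (9/10)*(-18) + 13 = -81/5 + 13 = -16/5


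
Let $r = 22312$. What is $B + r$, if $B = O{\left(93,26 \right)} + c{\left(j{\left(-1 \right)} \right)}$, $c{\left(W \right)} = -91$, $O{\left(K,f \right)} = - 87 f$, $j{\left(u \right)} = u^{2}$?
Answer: $19959$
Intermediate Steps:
$B = -2353$ ($B = \left(-87\right) 26 - 91 = -2262 - 91 = -2353$)
$B + r = -2353 + 22312 = 19959$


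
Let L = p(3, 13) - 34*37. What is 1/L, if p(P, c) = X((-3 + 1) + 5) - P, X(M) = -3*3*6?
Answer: -1/1315 ≈ -0.00076046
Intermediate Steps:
X(M) = -54 (X(M) = -9*6 = -54)
p(P, c) = -54 - P
L = -1315 (L = (-54 - 1*3) - 34*37 = (-54 - 3) - 1258 = -57 - 1258 = -1315)
1/L = 1/(-1315) = -1/1315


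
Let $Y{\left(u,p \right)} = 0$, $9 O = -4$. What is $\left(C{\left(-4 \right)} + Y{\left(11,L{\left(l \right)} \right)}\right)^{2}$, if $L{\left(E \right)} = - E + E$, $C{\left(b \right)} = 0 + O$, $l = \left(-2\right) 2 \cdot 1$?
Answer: $\frac{16}{81} \approx 0.19753$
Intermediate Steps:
$O = - \frac{4}{9}$ ($O = \frac{1}{9} \left(-4\right) = - \frac{4}{9} \approx -0.44444$)
$l = -4$ ($l = \left(-4\right) 1 = -4$)
$C{\left(b \right)} = - \frac{4}{9}$ ($C{\left(b \right)} = 0 - \frac{4}{9} = - \frac{4}{9}$)
$L{\left(E \right)} = 0$
$\left(C{\left(-4 \right)} + Y{\left(11,L{\left(l \right)} \right)}\right)^{2} = \left(- \frac{4}{9} + 0\right)^{2} = \left(- \frac{4}{9}\right)^{2} = \frac{16}{81}$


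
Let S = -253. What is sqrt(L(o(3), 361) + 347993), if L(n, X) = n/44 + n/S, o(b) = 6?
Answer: sqrt(89098764590)/506 ≈ 589.91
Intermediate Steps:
L(n, X) = 19*n/1012 (L(n, X) = n/44 + n/(-253) = n*(1/44) + n*(-1/253) = n/44 - n/253 = 19*n/1012)
sqrt(L(o(3), 361) + 347993) = sqrt((19/1012)*6 + 347993) = sqrt(57/506 + 347993) = sqrt(176084515/506) = sqrt(89098764590)/506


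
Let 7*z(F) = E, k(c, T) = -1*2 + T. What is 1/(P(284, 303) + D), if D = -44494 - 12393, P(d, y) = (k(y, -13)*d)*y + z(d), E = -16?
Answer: -7/9433685 ≈ -7.4202e-7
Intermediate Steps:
k(c, T) = -2 + T
z(F) = -16/7 (z(F) = (⅐)*(-16) = -16/7)
P(d, y) = -16/7 - 15*d*y (P(d, y) = ((-2 - 13)*d)*y - 16/7 = (-15*d)*y - 16/7 = -15*d*y - 16/7 = -16/7 - 15*d*y)
D = -56887
1/(P(284, 303) + D) = 1/((-16/7 - 15*284*303) - 56887) = 1/((-16/7 - 1290780) - 56887) = 1/(-9035476/7 - 56887) = 1/(-9433685/7) = -7/9433685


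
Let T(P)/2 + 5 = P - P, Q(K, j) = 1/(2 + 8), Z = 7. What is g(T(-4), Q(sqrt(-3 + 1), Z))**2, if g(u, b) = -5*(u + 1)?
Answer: 2025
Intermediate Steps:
Q(K, j) = 1/10
T(P) = -10 (T(P) = -10 + 2*(P - P) = -10 + 2*0 = -10 + 0 = -10)
g(u, b) = -5 - 5*u (g(u, b) = -5*(1 + u) = -5 - 5*u)
g(T(-4), Q(sqrt(-3 + 1), Z))**2 = (-5 - 5*(-10))**2 = (-5 + 50)**2 = 45**2 = 2025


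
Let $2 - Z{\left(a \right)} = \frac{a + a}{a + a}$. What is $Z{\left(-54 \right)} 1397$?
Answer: $1397$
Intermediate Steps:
$Z{\left(a \right)} = 1$ ($Z{\left(a \right)} = 2 - \frac{a + a}{a + a} = 2 - \frac{2 a}{2 a} = 2 - 2 a \frac{1}{2 a} = 2 - 1 = 1$)
$Z{\left(-54 \right)} 1397 = 1 \cdot 1397 = 1397$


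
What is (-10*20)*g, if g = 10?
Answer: -2000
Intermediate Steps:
(-10*20)*g = -10*20*10 = -200*10 = -2000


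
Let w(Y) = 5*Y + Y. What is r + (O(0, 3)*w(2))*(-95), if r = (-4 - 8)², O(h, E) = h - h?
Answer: 144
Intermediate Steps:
O(h, E) = 0
w(Y) = 6*Y
r = 144 (r = (-12)² = 144)
r + (O(0, 3)*w(2))*(-95) = 144 + (0*(6*2))*(-95) = 144 + (0*12)*(-95) = 144 + 0*(-95) = 144 + 0 = 144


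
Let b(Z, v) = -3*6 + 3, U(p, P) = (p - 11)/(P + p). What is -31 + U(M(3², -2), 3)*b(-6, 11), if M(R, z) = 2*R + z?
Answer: -664/19 ≈ -34.947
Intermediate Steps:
M(R, z) = z + 2*R
U(p, P) = (-11 + p)/(P + p)
b(Z, v) = -15 (b(Z, v) = -18 + 3 = -15)
-31 + U(M(3², -2), 3)*b(-6, 11) = -31 + ((-11 + (-2 + 2*3²))/(3 + (-2 + 2*3²)))*(-15) = -31 + ((-11 + (-2 + 2*9))/(3 + (-2 + 2*9)))*(-15) = -31 + ((-11 + (-2 + 18))/(3 + (-2 + 18)))*(-15) = -31 + ((-11 + 16)/(3 + 16))*(-15) = -31 + (5/19)*(-15) = -31 - 75/19 = -664/19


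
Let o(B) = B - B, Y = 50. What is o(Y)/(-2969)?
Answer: 0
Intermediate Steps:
o(B) = 0
o(Y)/(-2969) = 0/(-2969) = 0*(-1/2969) = 0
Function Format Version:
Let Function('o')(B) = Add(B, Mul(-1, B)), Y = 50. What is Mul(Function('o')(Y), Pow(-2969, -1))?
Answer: 0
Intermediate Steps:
Function('o')(B) = 0
Mul(Function('o')(Y), Pow(-2969, -1)) = Mul(0, Pow(-2969, -1)) = Mul(0, Rational(-1, 2969)) = 0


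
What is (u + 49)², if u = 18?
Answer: 4489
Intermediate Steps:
(u + 49)² = (18 + 49)² = 67² = 4489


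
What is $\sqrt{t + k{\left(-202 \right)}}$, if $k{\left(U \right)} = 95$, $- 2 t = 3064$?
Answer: $i \sqrt{1437} \approx 37.908 i$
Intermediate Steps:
$t = -1532$ ($t = \left(- \frac{1}{2}\right) 3064 = -1532$)
$\sqrt{t + k{\left(-202 \right)}} = \sqrt{-1532 + 95} = \sqrt{-1437} = i \sqrt{1437}$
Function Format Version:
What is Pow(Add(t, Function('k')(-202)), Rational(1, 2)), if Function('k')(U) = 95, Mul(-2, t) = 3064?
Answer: Mul(I, Pow(1437, Rational(1, 2))) ≈ Mul(37.908, I)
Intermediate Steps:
t = -1532 (t = Mul(Rational(-1, 2), 3064) = -1532)
Pow(Add(t, Function('k')(-202)), Rational(1, 2)) = Pow(Add(-1532, 95), Rational(1, 2)) = Pow(-1437, Rational(1, 2)) = Mul(I, Pow(1437, Rational(1, 2)))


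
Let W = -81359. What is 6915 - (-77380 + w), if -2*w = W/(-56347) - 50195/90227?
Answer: 428559786943269/5084020769 ≈ 84296.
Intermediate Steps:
w = -2256220414/5084020769 (w = -(-81359/(-56347) - 50195/90227)/2 = -(-81359*(-1/56347) - 50195*1/90227)/2 = -(81359/56347 - 50195/90227)/2 = -1/2*4512440828/5084020769 = -2256220414/5084020769 ≈ -0.44379)
6915 - (-77380 + w) = 6915 - (-77380 - 2256220414/5084020769) = 6915 - 1*(-393403783325634/5084020769) = 6915 + 393403783325634/5084020769 = 428559786943269/5084020769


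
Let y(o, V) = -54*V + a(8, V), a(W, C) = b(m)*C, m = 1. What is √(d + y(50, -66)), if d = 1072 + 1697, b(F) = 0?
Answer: √6333 ≈ 79.580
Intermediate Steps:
a(W, C) = 0 (a(W, C) = 0*C = 0)
y(o, V) = -54*V (y(o, V) = -54*V + 0 = -54*V)
d = 2769
√(d + y(50, -66)) = √(2769 - 54*(-66)) = √(2769 + 3564) = √6333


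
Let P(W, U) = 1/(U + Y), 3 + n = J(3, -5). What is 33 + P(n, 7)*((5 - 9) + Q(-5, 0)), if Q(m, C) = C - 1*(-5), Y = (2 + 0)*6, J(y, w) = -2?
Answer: 628/19 ≈ 33.053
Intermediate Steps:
Y = 12 (Y = 2*6 = 12)
Q(m, C) = 5 + C (Q(m, C) = C + 5 = 5 + C)
n = -5 (n = -3 - 2 = -5)
P(W, U) = 1/(12 + U) (P(W, U) = 1/(U + 12) = 1/(12 + U))
33 + P(n, 7)*((5 - 9) + Q(-5, 0)) = 33 + ((5 - 9) + (5 + 0))/(12 + 7) = 33 + (-4 + 5)/19 = 33 + (1/19)*1 = 33 + 1/19 = 628/19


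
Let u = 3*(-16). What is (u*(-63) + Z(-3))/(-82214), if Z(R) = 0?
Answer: -1512/41107 ≈ -0.036782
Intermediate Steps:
u = -48
(u*(-63) + Z(-3))/(-82214) = (-48*(-63) + 0)/(-82214) = (3024 + 0)*(-1/82214) = 3024*(-1/82214) = -1512/41107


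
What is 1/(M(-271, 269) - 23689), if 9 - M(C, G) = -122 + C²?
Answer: -1/96999 ≈ -1.0309e-5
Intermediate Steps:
M(C, G) = 131 - C² (M(C, G) = 9 - (-122 + C²) = 9 + (122 - C²) = 131 - C²)
1/(M(-271, 269) - 23689) = 1/((131 - 1*(-271)²) - 23689) = 1/((131 - 1*73441) - 23689) = 1/((131 - 73441) - 23689) = 1/(-73310 - 23689) = 1/(-96999) = -1/96999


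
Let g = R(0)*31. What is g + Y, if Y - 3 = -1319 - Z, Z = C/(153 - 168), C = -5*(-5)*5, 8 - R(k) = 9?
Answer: -4016/3 ≈ -1338.7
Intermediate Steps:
R(k) = -1 (R(k) = 8 - 1*9 = 8 - 9 = -1)
C = 125 (C = 25*5 = 125)
g = -31 (g = -1*31 = -31)
Z = -25/3 (Z = 125/(153 - 168) = 125/(-15) = -1/15*125 = -25/3 ≈ -8.3333)
Y = -3923/3 (Y = 3 + (-1319 - 1*(-25/3)) = 3 + (-1319 + 25/3) = 3 - 3932/3 = -3923/3 ≈ -1307.7)
g + Y = -31 - 3923/3 = -4016/3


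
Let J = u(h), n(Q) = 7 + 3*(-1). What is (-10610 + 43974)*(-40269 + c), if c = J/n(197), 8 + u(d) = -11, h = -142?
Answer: -1343693395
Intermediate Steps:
n(Q) = 4 (n(Q) = 7 - 3 = 4)
u(d) = -19 (u(d) = -8 - 11 = -19)
J = -19
c = -19/4 ≈ -4.7500
(-10610 + 43974)*(-40269 + c) = (-10610 + 43974)*(-40269 - 19/4) = 33364*(-161095/4) = -1343693395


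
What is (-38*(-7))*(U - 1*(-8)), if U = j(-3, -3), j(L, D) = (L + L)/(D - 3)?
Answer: 2394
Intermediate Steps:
j(L, D) = 2*L/(-3 + D) (j(L, D) = (2*L)/(-3 + D) = 2*L/(-3 + D))
U = 1 (U = 2*(-3)/(-3 - 3) = 2*(-3)/(-6) = 2*(-3)*(-⅙) = 1)
(-38*(-7))*(U - 1*(-8)) = (-38*(-7))*(1 - 1*(-8)) = 266*(1 + 8) = 266*9 = 2394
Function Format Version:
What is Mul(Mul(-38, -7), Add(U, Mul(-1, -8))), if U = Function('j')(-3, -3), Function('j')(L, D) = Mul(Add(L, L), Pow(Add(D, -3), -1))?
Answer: 2394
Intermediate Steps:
Function('j')(L, D) = Mul(2, L, Pow(Add(-3, D), -1)) (Function('j')(L, D) = Mul(Mul(2, L), Pow(Add(-3, D), -1)) = Mul(2, L, Pow(Add(-3, D), -1)))
U = 1 (U = Mul(2, -3, Pow(Add(-3, -3), -1)) = Mul(2, -3, Pow(-6, -1)) = Mul(2, -3, Rational(-1, 6)) = 1)
Mul(Mul(-38, -7), Add(U, Mul(-1, -8))) = Mul(Mul(-38, -7), Add(1, Mul(-1, -8))) = Mul(266, Add(1, 8)) = Mul(266, 9) = 2394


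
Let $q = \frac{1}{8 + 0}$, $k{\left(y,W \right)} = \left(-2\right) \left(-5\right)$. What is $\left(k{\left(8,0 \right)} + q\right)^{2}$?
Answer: $\frac{6561}{64} \approx 102.52$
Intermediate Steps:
$k{\left(y,W \right)} = 10$
$q = \frac{1}{8} \approx 0.125$
$\left(k{\left(8,0 \right)} + q\right)^{2} = \left(10 + \frac{1}{8}\right)^{2} = \left(\frac{81}{8}\right)^{2} = \frac{6561}{64}$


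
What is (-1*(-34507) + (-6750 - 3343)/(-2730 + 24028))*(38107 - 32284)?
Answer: 4279439119239/21298 ≈ 2.0093e+8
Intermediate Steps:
(-1*(-34507) + (-6750 - 3343)/(-2730 + 24028))*(38107 - 32284) = (34507 - 10093/21298)*5823 = (734919993/21298)*5823 = 4279439119239/21298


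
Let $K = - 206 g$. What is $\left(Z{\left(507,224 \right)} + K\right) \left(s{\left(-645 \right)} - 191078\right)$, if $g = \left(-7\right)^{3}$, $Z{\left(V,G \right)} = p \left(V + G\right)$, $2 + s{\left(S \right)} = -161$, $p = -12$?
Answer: $-11835140526$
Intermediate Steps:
$s{\left(S \right)} = -163$ ($s{\left(S \right)} = -2 - 161 = -163$)
$Z{\left(V,G \right)} = - 12 G - 12 V$ ($Z{\left(V,G \right)} = - 12 \left(V + G\right) = - 12 \left(G + V\right) = - 12 G - 12 V$)
$g = -343$
$K = 70658$ ($K = \left(-206\right) \left(-343\right) = 70658$)
$\left(Z{\left(507,224 \right)} + K\right) \left(s{\left(-645 \right)} - 191078\right) = \left(\left(\left(-12\right) 224 - 6084\right) + 70658\right) \left(-163 - 191078\right) = \left(\left(-2688 - 6084\right) + 70658\right) \left(-191241\right) = \left(-8772 + 70658\right) \left(-191241\right) = 61886 \left(-191241\right) = -11835140526$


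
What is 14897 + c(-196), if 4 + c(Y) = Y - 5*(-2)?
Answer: 14707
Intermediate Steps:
c(Y) = 6 + Y (c(Y) = -4 + (Y - 5*(-2)) = -4 + (Y + 10) = -4 + (10 + Y) = 6 + Y)
14897 + c(-196) = 14897 + (6 - 196) = 14897 - 190 = 14707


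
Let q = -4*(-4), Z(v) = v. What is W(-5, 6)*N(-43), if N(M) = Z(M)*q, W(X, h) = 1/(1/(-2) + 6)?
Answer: -1376/11 ≈ -125.09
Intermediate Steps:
W(X, h) = 2/11 (W(X, h) = 1/(-1/2 + 6) = 1/(11/2) = 2/11)
q = 16
N(M) = 16*M (N(M) = M*16 = 16*M)
W(-5, 6)*N(-43) = 2*(16*(-43))/11 = (2/11)*(-688) = -1376/11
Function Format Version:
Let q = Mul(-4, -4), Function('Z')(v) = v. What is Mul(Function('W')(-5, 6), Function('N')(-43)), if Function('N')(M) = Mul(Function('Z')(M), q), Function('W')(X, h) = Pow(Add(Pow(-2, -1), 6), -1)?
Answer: Rational(-1376, 11) ≈ -125.09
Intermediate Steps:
Function('W')(X, h) = Rational(2, 11) (Function('W')(X, h) = Pow(Add(Rational(-1, 2), 6), -1) = Pow(Rational(11, 2), -1) = Rational(2, 11))
q = 16
Function('N')(M) = Mul(16, M) (Function('N')(M) = Mul(M, 16) = Mul(16, M))
Mul(Function('W')(-5, 6), Function('N')(-43)) = Mul(Rational(2, 11), Mul(16, -43)) = Mul(Rational(2, 11), -688) = Rational(-1376, 11)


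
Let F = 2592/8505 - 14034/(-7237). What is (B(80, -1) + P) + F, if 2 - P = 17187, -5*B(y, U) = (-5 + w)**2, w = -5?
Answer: -13072116271/759885 ≈ -17203.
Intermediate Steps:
B(y, U) = -20 (B(y, U) = -(-5 - 5)**2/5 = -1/5*(-10)**2 = -1/5*100 = -20)
P = -17185 (P = 2 - 1*17187 = 2 - 17187 = -17185)
F = 1705154/759885 (F = 2592*(1/8505) - 14034*(-1/7237) = 32/105 + 14034/7237 = 1705154/759885 ≈ 2.2440)
(B(80, -1) + P) + F = (-20 - 17185) + 1705154/759885 = -17205 + 1705154/759885 = -13072116271/759885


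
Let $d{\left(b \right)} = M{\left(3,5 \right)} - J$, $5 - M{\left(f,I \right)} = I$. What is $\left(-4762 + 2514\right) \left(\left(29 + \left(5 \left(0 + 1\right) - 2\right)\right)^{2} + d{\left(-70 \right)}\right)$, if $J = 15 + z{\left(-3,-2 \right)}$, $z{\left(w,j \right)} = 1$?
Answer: $-2265984$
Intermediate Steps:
$M{\left(f,I \right)} = 5 - I$
$J = 16$ ($J = 15 + 1 = 16$)
$d{\left(b \right)} = -16$ ($d{\left(b \right)} = \left(5 - 5\right) - 16 = 0 - 16 = -16$)
$\left(-4762 + 2514\right) \left(\left(29 + \left(5 \left(0 + 1\right) - 2\right)\right)^{2} + d{\left(-70 \right)}\right) = \left(-4762 + 2514\right) \left(\left(29 + \left(5 \left(0 + 1\right) - 2\right)\right)^{2} - 16\right) = - 2248 \left(\left(29 + \left(5 \cdot 1 - 2\right)\right)^{2} - 16\right) = - 2248 \left(\left(29 + \left(5 - 2\right)\right)^{2} - 16\right) = - 2248 \left(\left(29 + 3\right)^{2} - 16\right) = - 2248 \left(32^{2} - 16\right) = - 2248 \left(1024 - 16\right) = \left(-2248\right) 1008 = -2265984$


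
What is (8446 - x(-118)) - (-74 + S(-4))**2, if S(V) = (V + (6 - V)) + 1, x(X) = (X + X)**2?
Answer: -51739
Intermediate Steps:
x(X) = 4*X**2 (x(X) = (2*X)**2 = 4*X**2)
S(V) = 7 (S(V) = 6 + 1 = 7)
(8446 - x(-118)) - (-74 + S(-4))**2 = (8446 - 4*(-118)**2) - (-74 + 7)**2 = (8446 - 4*13924) - 1*(-67)**2 = (8446 - 1*55696) - 1*4489 = (8446 - 55696) - 4489 = -47250 - 4489 = -51739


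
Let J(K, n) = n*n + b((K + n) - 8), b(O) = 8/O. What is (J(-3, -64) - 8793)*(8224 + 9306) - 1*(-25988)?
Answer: -1234714378/15 ≈ -8.2314e+7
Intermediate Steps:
J(K, n) = n**2 + 8/(-8 + K + n) (J(K, n) = n*n + 8/((K + n) - 8) = n**2 + 8/(-8 + K + n))
(J(-3, -64) - 8793)*(8224 + 9306) - 1*(-25988) = ((8 + (-64)**2*(-8 - 3 - 64))/(-8 - 3 - 64) - 8793)*(8224 + 9306) - 1*(-25988) = ((8 + 4096*(-75))/(-75) - 8793)*17530 + 25988 = (-(8 - 307200)/75 - 8793)*17530 + 25988 = (-1/75*(-307192) - 8793)*17530 + 25988 = (307192/75 - 8793)*17530 + 25988 = -352283/75*17530 + 25988 = -1235104198/15 + 25988 = -1234714378/15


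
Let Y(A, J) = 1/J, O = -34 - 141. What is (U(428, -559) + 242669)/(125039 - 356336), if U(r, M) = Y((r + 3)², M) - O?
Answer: -135749795/129295023 ≈ -1.0499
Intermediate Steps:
O = -175
U(r, M) = 175 + 1/M (U(r, M) = 1/M - 1*(-175) = 1/M + 175 = 175 + 1/M)
(U(428, -559) + 242669)/(125039 - 356336) = ((175 + 1/(-559)) + 242669)/(125039 - 356336) = ((175 - 1/559) + 242669)/(-231297) = (97824/559 + 242669)*(-1/231297) = (135749795/559)*(-1/231297) = -135749795/129295023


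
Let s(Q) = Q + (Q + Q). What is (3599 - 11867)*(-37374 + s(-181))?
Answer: 313497756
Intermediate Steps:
s(Q) = 3*Q (s(Q) = Q + 2*Q = 3*Q)
(3599 - 11867)*(-37374 + s(-181)) = (3599 - 11867)*(-37374 + 3*(-181)) = -8268*(-37374 - 543) = -8268*(-37917) = 313497756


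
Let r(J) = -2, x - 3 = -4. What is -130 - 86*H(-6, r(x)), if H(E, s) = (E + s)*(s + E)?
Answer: -5634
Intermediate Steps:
x = -1 (x = 3 - 4 = -1)
H(E, s) = (E + s)² (H(E, s) = (E + s)*(E + s) = (E + s)²)
-130 - 86*H(-6, r(x)) = -130 - 86*(-6 - 2)² = -130 - 86*(-8)² = -130 - 86*64 = -130 - 5504 = -5634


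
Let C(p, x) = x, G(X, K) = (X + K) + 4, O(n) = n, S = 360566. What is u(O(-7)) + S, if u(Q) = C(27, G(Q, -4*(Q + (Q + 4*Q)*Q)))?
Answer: 359611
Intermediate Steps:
G(X, K) = 4 + K + X (G(X, K) = (K + X) + 4 = 4 + K + X)
u(Q) = 4 - 20*Q**2 - 3*Q (u(Q) = 4 - 4*(Q + (Q + 4*Q)*Q) + Q = 4 - 4*(Q + (5*Q)*Q) + Q = 4 - 4*(Q + 5*Q**2) + Q = 4 + (-20*Q**2 - 4*Q) + Q = 4 - 20*Q**2 - 3*Q)
u(O(-7)) + S = (4 - 20*(-7)**2 - 3*(-7)) + 360566 = (4 - 20*49 + 21) + 360566 = (4 - 980 + 21) + 360566 = -955 + 360566 = 359611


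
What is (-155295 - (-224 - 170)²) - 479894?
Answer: -790425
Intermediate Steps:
(-155295 - (-224 - 170)²) - 479894 = (-155295 - 1*(-394)²) - 479894 = (-155295 - 1*155236) - 479894 = (-155295 - 155236) - 479894 = -310531 - 479894 = -790425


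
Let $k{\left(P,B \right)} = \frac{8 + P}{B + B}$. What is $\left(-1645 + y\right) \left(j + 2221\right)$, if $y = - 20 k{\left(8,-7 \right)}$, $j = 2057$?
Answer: $- \frac{48576690}{7} \approx -6.9395 \cdot 10^{6}$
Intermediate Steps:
$k{\left(P,B \right)} = \frac{8 + P}{2 B}$
$y = \frac{160}{7}$ ($y = - 20 \frac{8 + 8}{2 \left(-7\right)} = - 20 \cdot \frac{1}{2} \left(- \frac{1}{7}\right) 16 = \left(-20\right) \left(- \frac{8}{7}\right) = \frac{160}{7} \approx 22.857$)
$\left(-1645 + y\right) \left(j + 2221\right) = \left(-1645 + \frac{160}{7}\right) \left(2057 + 2221\right) = \left(- \frac{11355}{7}\right) 4278 = - \frac{48576690}{7}$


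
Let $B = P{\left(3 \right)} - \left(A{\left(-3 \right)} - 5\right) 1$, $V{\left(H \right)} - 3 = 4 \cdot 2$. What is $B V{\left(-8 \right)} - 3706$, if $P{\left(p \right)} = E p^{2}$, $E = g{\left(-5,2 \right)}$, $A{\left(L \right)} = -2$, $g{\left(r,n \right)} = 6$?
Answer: $-3035$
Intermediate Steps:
$E = 6$
$P{\left(p \right)} = 6 p^{2}$
$V{\left(H \right)} = 11$ ($V{\left(H \right)} = 3 + 4 \cdot 2 = 3 + 8 = 11$)
$B = 61$ ($B = 6 \cdot 3^{2} - \left(-2 - 5\right) 1 = 6 \cdot 9 - \left(-7\right) 1 = 54 - -7 = 54 + 7 = 61$)
$B V{\left(-8 \right)} - 3706 = 61 \cdot 11 - 3706 = 671 - 3706 = -3035$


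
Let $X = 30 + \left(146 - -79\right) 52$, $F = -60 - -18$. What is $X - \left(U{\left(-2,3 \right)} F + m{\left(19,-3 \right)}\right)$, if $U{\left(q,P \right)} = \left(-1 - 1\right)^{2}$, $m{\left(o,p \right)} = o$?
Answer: $11879$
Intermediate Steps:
$U{\left(q,P \right)} = 4$ ($U{\left(q,P \right)} = \left(-2\right)^{2} = 4$)
$F = -42$ ($F = -60 + 18 = -42$)
$X = 11730$ ($X = 30 + \left(146 + 79\right) 52 = 30 + 225 \cdot 52 = 30 + 11700 = 11730$)
$X - \left(U{\left(-2,3 \right)} F + m{\left(19,-3 \right)}\right) = 11730 - \left(4 \left(-42\right) + 19\right) = 11730 - \left(-168 + 19\right) = 11730 - -149 = 11730 + 149 = 11879$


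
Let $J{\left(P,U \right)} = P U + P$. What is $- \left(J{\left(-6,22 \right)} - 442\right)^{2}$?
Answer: $-336400$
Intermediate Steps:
$J{\left(P,U \right)} = P + P U$
$- \left(J{\left(-6,22 \right)} - 442\right)^{2} = - \left(- 6 \left(1 + 22\right) - 442\right)^{2} = - \left(\left(-6\right) 23 - 442\right)^{2} = - \left(-138 - 442\right)^{2} = - \left(-580\right)^{2} = \left(-1\right) 336400 = -336400$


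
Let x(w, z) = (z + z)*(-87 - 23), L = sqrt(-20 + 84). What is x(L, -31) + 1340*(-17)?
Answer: -15960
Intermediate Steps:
L = 8 (L = sqrt(64) = 8)
x(w, z) = -220*z (x(w, z) = (2*z)*(-110) = -220*z)
x(L, -31) + 1340*(-17) = -220*(-31) + 1340*(-17) = 6820 - 22780 = -15960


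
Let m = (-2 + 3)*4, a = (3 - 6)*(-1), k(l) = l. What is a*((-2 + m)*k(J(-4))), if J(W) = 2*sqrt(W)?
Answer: 24*I ≈ 24.0*I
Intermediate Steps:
a = 3 (a = -3*(-1) = 3)
m = 4 (m = 1*4 = 4)
a*((-2 + m)*k(J(-4))) = 3*((-2 + 4)*(2*sqrt(-4))) = 3*(2*(2*(2*I))) = 3*(2*(4*I)) = 3*(8*I) = 24*I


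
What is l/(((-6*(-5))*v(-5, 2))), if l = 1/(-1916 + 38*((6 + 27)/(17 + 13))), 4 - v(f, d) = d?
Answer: -1/112452 ≈ -8.8927e-6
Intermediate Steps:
v(f, d) = 4 - d
l = -5/9371 (l = 1/(-1916 + 38*(33/30)) = 1/(-1916 + 38*(33*(1/30))) = 1/(-1916 + 38*(11/10)) = 1/(-1916 + 209/5) = 1/(-9371/5) = -5/9371 ≈ -0.00053356)
l/(((-6*(-5))*v(-5, 2))) = -5*1/(30*(4 - 1*2))/9371 = -5*1/(30*(4 - 2))/9371 = -5/(9371*(30*2)) = -5/9371/60 = -5/9371*1/60 = -1/112452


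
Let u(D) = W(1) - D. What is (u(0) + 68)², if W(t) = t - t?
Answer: 4624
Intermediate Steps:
W(t) = 0
u(D) = -D (u(D) = 0 - D = -D)
(u(0) + 68)² = (-1*0 + 68)² = (0 + 68)² = 68² = 4624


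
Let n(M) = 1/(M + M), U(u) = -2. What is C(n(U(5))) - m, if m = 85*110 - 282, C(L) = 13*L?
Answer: -36285/4 ≈ -9071.3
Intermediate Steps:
n(M) = 1/(2*M)
m = 9068 (m = 9350 - 282 = 9068)
C(n(U(5))) - m = 13*((½)/(-2)) - 1*9068 = 13*((½)*(-½)) - 9068 = 13*(-¼) - 9068 = -13/4 - 9068 = -36285/4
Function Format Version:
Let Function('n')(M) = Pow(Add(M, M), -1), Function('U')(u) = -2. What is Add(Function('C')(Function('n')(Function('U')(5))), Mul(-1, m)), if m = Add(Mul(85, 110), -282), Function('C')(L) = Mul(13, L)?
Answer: Rational(-36285, 4) ≈ -9071.3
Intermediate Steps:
Function('n')(M) = Mul(Rational(1, 2), Pow(M, -1)) (Function('n')(M) = Pow(Mul(2, M), -1) = Mul(Rational(1, 2), Pow(M, -1)))
m = 9068 (m = Add(9350, -282) = 9068)
Add(Function('C')(Function('n')(Function('U')(5))), Mul(-1, m)) = Add(Mul(13, Mul(Rational(1, 2), Pow(-2, -1))), Mul(-1, 9068)) = Add(Mul(13, Mul(Rational(1, 2), Rational(-1, 2))), -9068) = Add(Mul(13, Rational(-1, 4)), -9068) = Add(Rational(-13, 4), -9068) = Rational(-36285, 4)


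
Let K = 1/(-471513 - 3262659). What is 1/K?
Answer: -3734172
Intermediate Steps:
K = -1/3734172 (K = 1/(-3734172) = -1/3734172 ≈ -2.6780e-7)
1/K = 1/(-1/3734172) = -3734172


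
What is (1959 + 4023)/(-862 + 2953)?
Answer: 1994/697 ≈ 2.8608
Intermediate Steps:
(1959 + 4023)/(-862 + 2953) = 5982/2091 = 5982*(1/2091) = 1994/697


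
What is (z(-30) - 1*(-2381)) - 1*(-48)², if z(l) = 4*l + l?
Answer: -73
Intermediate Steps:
z(l) = 5*l
(z(-30) - 1*(-2381)) - 1*(-48)² = (5*(-30) - 1*(-2381)) - 1*(-48)² = (-150 + 2381) - 1*2304 = 2231 - 2304 = -73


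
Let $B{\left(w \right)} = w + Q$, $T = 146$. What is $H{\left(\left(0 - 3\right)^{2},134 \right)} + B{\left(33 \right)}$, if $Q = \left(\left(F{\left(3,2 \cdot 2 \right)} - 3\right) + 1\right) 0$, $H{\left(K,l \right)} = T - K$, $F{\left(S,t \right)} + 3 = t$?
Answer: $170$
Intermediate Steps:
$F{\left(S,t \right)} = -3 + t$
$H{\left(K,l \right)} = 146 - K$
$Q = 0$ ($Q = \left(\left(\left(-3 + 2 \cdot 2\right) - 3\right) + 1\right) 0 = \left(\left(\left(-3 + 4\right) - 3\right) + 1\right) 0 = \left(\left(1 - 3\right) + 1\right) 0 = \left(-2 + 1\right) 0 = \left(-1\right) 0 = 0$)
$B{\left(w \right)} = w$ ($B{\left(w \right)} = w + 0 = w$)
$H{\left(\left(0 - 3\right)^{2},134 \right)} + B{\left(33 \right)} = \left(146 - \left(0 - 3\right)^{2}\right) + 33 = \left(146 - \left(-3\right)^{2}\right) + 33 = \left(146 - 9\right) + 33 = 137 + 33 = 170$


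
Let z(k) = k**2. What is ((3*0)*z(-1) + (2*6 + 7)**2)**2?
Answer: 130321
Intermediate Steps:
((3*0)*z(-1) + (2*6 + 7)**2)**2 = ((3*0)*(-1)**2 + (2*6 + 7)**2)**2 = (0*1 + (12 + 7)**2)**2 = (0 + 19**2)**2 = (0 + 361)**2 = 361**2 = 130321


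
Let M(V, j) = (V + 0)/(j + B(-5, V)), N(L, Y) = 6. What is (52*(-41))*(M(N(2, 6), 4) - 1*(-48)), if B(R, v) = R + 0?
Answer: -89544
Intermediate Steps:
B(R, v) = R
M(V, j) = V/(-5 + j) (M(V, j) = (V + 0)/(j - 5) = V/(-5 + j))
(52*(-41))*(M(N(2, 6), 4) - 1*(-48)) = (52*(-41))*(6/(-5 + 4) - 1*(-48)) = -2132*(6/(-1) + 48) = -2132*(6*(-1) + 48) = -2132*(-6 + 48) = -2132*42 = -89544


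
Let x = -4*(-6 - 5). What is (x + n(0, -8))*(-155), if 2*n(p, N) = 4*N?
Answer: -4340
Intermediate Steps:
n(p, N) = 2*N (n(p, N) = (4*N)/2 = 2*N)
x = 44 (x = -4*(-11) = 44)
(x + n(0, -8))*(-155) = (44 + 2*(-8))*(-155) = (44 - 16)*(-155) = 28*(-155) = -4340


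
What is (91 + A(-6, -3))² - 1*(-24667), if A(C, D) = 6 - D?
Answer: 34667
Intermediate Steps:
(91 + A(-6, -3))² - 1*(-24667) = (91 + (6 - 1*(-3)))² - 1*(-24667) = (91 + (6 + 3))² + 24667 = (91 + 9)² + 24667 = 100² + 24667 = 10000 + 24667 = 34667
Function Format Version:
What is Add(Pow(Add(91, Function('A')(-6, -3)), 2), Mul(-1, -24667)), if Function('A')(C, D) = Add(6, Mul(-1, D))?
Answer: 34667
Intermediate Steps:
Add(Pow(Add(91, Function('A')(-6, -3)), 2), Mul(-1, -24667)) = Add(Pow(Add(91, Add(6, Mul(-1, -3))), 2), Mul(-1, -24667)) = Add(Pow(Add(91, Add(6, 3)), 2), 24667) = Add(Pow(Add(91, 9), 2), 24667) = Add(Pow(100, 2), 24667) = Add(10000, 24667) = 34667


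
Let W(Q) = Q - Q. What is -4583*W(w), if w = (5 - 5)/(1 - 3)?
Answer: 0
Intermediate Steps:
w = 0 (w = 0/(-2) = 0*(-1/2) = 0)
W(Q) = 0
-4583*W(w) = -4583*0 = 0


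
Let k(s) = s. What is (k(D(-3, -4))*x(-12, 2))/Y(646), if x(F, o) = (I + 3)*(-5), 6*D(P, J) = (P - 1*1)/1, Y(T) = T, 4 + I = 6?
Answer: 25/969 ≈ 0.025800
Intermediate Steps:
I = 2 (I = -4 + 6 = 2)
D(P, J) = -⅙ + P/6 (D(P, J) = ((P - 1*1)/1)/6 = ((P - 1)*1)/6 = ((-1 + P)*1)/6 = (-1 + P)/6 = -⅙ + P/6)
x(F, o) = -25 (x(F, o) = (2 + 3)*(-5) = 5*(-5) = -25)
(k(D(-3, -4))*x(-12, 2))/Y(646) = ((-⅙ + (⅙)*(-3))*(-25))/646 = ((-⅙ - ½)*(-25))*(1/646) = -⅔*(-25)*(1/646) = (50/3)*(1/646) = 25/969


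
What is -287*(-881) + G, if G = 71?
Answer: 252918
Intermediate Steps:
-287*(-881) + G = -287*(-881) + 71 = 252847 + 71 = 252918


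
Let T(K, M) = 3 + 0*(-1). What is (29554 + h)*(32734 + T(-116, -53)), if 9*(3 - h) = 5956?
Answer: 8513486009/9 ≈ 9.4594e+8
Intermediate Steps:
h = -5929/9 (h = 3 - ⅑*5956 = 3 - 5956/9 = -5929/9 ≈ -658.78)
T(K, M) = 3 (T(K, M) = 3 + 0 = 3)
(29554 + h)*(32734 + T(-116, -53)) = (29554 - 5929/9)*(32734 + 3) = (260057/9)*32737 = 8513486009/9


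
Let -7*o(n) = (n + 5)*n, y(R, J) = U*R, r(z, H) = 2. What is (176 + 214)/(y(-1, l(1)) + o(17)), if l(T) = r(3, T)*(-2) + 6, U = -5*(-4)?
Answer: -1365/257 ≈ -5.3113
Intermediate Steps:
U = 20
l(T) = 2 (l(T) = 2*(-2) + 6 = -4 + 6 = 2)
y(R, J) = 20*R
o(n) = -n*(5 + n)/7 (o(n) = -(n + 5)*n/7 = -(5 + n)*n/7 = -n*(5 + n)/7)
(176 + 214)/(y(-1, l(1)) + o(17)) = (176 + 214)/(20*(-1) - 1/7*17*(5 + 17)) = 390/(-20 - 1/7*17*22) = 390/(-20 - 374/7) = 390/(-514/7) = 390*(-7/514) = -1365/257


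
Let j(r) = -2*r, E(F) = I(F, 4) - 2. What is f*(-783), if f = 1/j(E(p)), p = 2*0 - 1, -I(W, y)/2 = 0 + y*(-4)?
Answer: 261/20 ≈ 13.050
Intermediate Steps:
I(W, y) = 8*y (I(W, y) = -2*(0 + y*(-4)) = -2*(0 - 4*y) = -(-8)*y = 8*y)
p = -1 (p = 0 - 1 = -1)
E(F) = 30 (E(F) = 8*4 - 2 = 32 - 2 = 30)
f = -1/60 (f = 1/(-2*30) = 1/(-60) = -1/60 ≈ -0.016667)
f*(-783) = -1/60*(-783) = 261/20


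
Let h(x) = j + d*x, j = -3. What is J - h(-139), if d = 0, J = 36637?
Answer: 36640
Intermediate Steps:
h(x) = -3 (h(x) = -3 + 0*x = -3 + 0 = -3)
J - h(-139) = 36637 - 1*(-3) = 36637 + 3 = 36640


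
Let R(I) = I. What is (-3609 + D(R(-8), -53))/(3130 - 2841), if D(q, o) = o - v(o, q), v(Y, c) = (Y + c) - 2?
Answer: -3599/289 ≈ -12.453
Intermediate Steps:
v(Y, c) = -2 + Y + c
D(q, o) = 2 - q (D(q, o) = o - (-2 + o + q) = o + (2 - o - q) = 2 - q)
(-3609 + D(R(-8), -53))/(3130 - 2841) = (-3609 + (2 - 1*(-8)))/(3130 - 2841) = (-3609 + (2 + 8))/289 = (-3609 + 10)*(1/289) = -3599*1/289 = -3599/289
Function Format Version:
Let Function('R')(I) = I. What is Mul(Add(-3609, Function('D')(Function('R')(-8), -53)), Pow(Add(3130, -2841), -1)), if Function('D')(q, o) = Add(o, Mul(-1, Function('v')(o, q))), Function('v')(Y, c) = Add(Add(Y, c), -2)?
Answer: Rational(-3599, 289) ≈ -12.453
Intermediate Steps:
Function('v')(Y, c) = Add(-2, Y, c)
Function('D')(q, o) = Add(2, Mul(-1, q)) (Function('D')(q, o) = Add(o, Mul(-1, Add(-2, o, q))) = Add(o, Add(2, Mul(-1, o), Mul(-1, q))) = Add(2, Mul(-1, q)))
Mul(Add(-3609, Function('D')(Function('R')(-8), -53)), Pow(Add(3130, -2841), -1)) = Mul(Add(-3609, Add(2, Mul(-1, -8))), Pow(Add(3130, -2841), -1)) = Mul(Add(-3609, Add(2, 8)), Pow(289, -1)) = Mul(Add(-3609, 10), Rational(1, 289)) = Mul(-3599, Rational(1, 289)) = Rational(-3599, 289)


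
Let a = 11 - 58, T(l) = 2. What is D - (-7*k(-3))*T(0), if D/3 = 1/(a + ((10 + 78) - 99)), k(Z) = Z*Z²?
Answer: -21927/58 ≈ -378.05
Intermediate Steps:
k(Z) = Z³
a = -47
D = -3/58 (D = 3/(-47 + ((10 + 78) - 99)) = 3/(-47 + (88 - 99)) = 3/(-47 - 11) = 3/(-58) = 3*(-1/58) = -3/58 ≈ -0.051724)
D - (-7*k(-3))*T(0) = -3/58 - (-7*(-3)³)*2 = -3/58 - (-7*(-27))*2 = -3/58 - 189*2 = -3/58 - 1*378 = -3/58 - 378 = -21927/58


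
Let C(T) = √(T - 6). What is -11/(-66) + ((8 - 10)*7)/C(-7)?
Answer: ⅙ + 14*I*√13/13 ≈ 0.16667 + 3.8829*I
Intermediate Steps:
C(T) = √(-6 + T)
-11/(-66) + ((8 - 10)*7)/C(-7) = -11/(-66) + ((8 - 10)*7)/(√(-6 - 7)) = -11*(-1/66) + (-2*7)/(√(-13)) = ⅙ - 14*(-I*√13/13) = ⅙ - (-14)*I*√13/13 = ⅙ + 14*I*√13/13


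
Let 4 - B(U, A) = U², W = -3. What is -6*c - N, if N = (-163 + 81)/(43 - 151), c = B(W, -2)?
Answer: 1579/54 ≈ 29.241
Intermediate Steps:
B(U, A) = 4 - U²
c = -5 (c = 4 - 1*(-3)² = 4 - 1*9 = 4 - 9 = -5)
N = 41/54 (N = -82/(-108) = -82*(-1/108) = 41/54 ≈ 0.75926)
-6*c - N = -6*(-5) - 1*41/54 = 30 - 41/54 = 1579/54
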